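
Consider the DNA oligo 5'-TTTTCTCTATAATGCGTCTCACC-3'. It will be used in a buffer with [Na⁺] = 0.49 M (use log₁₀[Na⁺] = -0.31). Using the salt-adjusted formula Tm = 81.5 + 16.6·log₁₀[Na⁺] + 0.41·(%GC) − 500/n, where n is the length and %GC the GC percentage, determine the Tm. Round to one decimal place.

70.7°C

Length n = 23. G=2, T=10, A=4, C=7
G+C = 9, so %GC = 9/23 × 100 = 39.13%
Salt term: 16.6 × (-0.31) = -5.146
GC term: 0.41 × 39.13 = 16.043; length term: −500/23 = −21.739
Tm = 81.5 + (-5.146) + 16.043 − 21.739 = 70.658 → 70.7°C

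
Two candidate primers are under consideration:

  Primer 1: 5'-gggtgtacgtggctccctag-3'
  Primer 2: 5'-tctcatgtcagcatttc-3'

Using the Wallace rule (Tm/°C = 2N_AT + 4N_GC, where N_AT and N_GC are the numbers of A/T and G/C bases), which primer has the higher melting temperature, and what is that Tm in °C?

Primer 1, 66°C

Primer 1: A+T=7, G+C=13 → Tm = 2(7)+4(13) = 66°C
Primer 2: A+T=10, G+C=7 → Tm = 2(10)+4(7) = 48°C
66°C vs 48°C → primer 1 is higher.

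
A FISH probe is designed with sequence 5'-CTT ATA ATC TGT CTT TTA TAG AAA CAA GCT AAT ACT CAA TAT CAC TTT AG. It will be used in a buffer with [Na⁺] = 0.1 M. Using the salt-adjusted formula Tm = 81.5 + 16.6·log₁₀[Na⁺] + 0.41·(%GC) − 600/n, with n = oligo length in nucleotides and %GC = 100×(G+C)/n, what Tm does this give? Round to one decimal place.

Length n = 50. Base counts: G=4, C=9, A=18, T=19
G+C = 13, so %GC = 13/50 × 100 = 26%
Salt term: 16.6 × (-1) = -16.6
GC term: 0.41 × 26 = 10.66; length term: −600/50 = −12
Tm = 81.5 + (-16.6) + 10.66 − 12 = 63.56 → 63.6°C

63.6°C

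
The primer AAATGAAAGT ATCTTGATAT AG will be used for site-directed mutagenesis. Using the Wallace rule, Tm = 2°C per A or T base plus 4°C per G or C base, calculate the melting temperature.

Base counts: A=10, T=7, C=1, G=4
AT pairs contribute 17, GC pairs contribute 5.
Tm = 2×17 + 4×5 = 54°C

54°C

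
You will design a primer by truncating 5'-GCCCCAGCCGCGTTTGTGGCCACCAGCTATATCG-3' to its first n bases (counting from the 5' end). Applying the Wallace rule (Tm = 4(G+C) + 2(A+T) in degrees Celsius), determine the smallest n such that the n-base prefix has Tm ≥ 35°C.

n = 10

First 9 bases: GCCCCAGCC → Tm = 34°C (< 35°C)
First 10 bases: GCCCCAGCCG → Tm = 38°C (≥ 35°C)
Since every base adds ≥2°C, Tm only increases with n, so the threshold is first crossed at n = 10.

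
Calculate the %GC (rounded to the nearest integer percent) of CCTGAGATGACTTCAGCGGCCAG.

61%

T=4, A=5, C=7, G=7
G+C = 7 + 7 = 14 out of 23 bases
%GC = 14/23 × 100 = 60.87% ≈ 61%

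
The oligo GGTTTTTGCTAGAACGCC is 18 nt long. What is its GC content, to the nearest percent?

Counting bases: C=4, G=5, T=6, A=3
G+C = 5 + 4 = 9 out of 18 bases
%GC = 9/18 × 100 = 50% ≈ 50%

50%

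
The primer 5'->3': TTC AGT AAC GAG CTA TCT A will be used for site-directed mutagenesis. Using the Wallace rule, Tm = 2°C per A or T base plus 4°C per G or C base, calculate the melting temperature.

Base counts: T=6, G=3, C=4, A=6
A+T = 12, G+C = 7
Tm = 2×12 + 4×7 = 52°C

52°C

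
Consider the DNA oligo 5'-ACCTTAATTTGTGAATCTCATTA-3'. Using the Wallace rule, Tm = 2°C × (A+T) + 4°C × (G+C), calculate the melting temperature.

Base counts: G=2, C=4, A=7, T=10
So N_AT = 17 and N_GC = 6.
Tm = 2×17 + 4×6 = 58°C

58°C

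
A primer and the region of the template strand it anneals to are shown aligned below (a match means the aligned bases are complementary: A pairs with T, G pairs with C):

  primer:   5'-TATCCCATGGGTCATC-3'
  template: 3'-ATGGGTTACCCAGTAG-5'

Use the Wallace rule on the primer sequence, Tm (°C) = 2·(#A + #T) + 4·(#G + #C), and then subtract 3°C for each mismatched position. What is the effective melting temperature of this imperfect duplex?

Primer base counts: A=3, T=5, G=3, C=5 → A+T=8, G+C=8
Perfect-match Tm = 2(8) + 4(8) = 16 + 32 = 48°C
Mismatches (positions where the bases are not complementary): 2 (at positions 3, 6)
Effective Tm = 48 − 2×3 = 48 − 6 = 42°C

42°C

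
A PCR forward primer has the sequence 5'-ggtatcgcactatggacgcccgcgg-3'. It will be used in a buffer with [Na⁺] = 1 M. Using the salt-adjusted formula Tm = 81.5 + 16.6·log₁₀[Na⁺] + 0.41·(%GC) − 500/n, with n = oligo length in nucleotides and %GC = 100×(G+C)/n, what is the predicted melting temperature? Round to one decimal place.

Length n = 25. Base counts: A=4, C=8, G=9, T=4
G+C = 17, so %GC = 17/25 × 100 = 68%
Salt term: 16.6 × (0) = 0
GC term: 0.41 × 68 = 27.88; length term: −500/25 = −20
Tm = 81.5 + (0) + 27.88 − 20 = 89.38 → 89.4°C

89.4°C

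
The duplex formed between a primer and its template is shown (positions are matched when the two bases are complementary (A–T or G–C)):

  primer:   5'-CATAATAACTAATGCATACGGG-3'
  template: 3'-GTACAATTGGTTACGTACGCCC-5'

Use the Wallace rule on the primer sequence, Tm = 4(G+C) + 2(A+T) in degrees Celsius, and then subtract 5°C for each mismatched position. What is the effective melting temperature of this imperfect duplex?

Primer base counts: A=9, T=5, G=4, C=4 → A+T=14, G+C=8
Perfect-match Tm = 2(14) + 4(8) = 28 + 32 = 60°C
Mismatches (positions where the bases are not complementary): 4 (at positions 4, 5, 10, 18)
Effective Tm = 60 − 4×5 = 60 − 20 = 40°C

40°C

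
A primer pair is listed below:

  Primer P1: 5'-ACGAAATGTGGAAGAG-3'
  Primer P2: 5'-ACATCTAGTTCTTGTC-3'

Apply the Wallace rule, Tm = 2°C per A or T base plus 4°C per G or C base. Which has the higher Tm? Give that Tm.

Primer P1, 46°C

Primer P1: A+T=9, G+C=7 → Tm = 2(9)+4(7) = 46°C
Primer P2: A+T=10, G+C=6 → Tm = 2(10)+4(6) = 44°C
46°C vs 44°C → primer P1 is higher.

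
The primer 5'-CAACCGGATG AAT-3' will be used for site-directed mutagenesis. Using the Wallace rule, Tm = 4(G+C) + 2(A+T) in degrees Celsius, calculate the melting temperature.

Base counts: A=5, T=2, C=3, G=3
So N_AT = 7 and N_GC = 6.
Tm = 2×7 + 4×6 = 38°C

38°C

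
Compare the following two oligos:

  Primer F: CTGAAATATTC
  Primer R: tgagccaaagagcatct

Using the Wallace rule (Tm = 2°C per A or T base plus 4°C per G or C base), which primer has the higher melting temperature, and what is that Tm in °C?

Primer F: A+T=8, G+C=3 → Tm = 2(8)+4(3) = 28°C
Primer R: A+T=9, G+C=8 → Tm = 2(9)+4(8) = 50°C
28°C vs 50°C → primer R is higher.

Primer R, 50°C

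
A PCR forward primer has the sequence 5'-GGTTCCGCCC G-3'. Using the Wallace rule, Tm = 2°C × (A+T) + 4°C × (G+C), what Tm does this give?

Scanning the sequence gives A=0, T=2, G=4, C=5.
A+T = 2, G+C = 9
Tm = 2(2) + 4(9) = 4 + 36 = 40°C

40°C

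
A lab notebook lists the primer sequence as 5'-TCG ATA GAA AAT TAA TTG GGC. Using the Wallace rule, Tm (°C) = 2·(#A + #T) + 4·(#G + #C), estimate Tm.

56°C

Scanning the sequence gives G=5, A=8, C=2, T=6.
A+T = 14, G+C = 7
Tm = 4·7 + 2·14 = 28 + 28 = 56°C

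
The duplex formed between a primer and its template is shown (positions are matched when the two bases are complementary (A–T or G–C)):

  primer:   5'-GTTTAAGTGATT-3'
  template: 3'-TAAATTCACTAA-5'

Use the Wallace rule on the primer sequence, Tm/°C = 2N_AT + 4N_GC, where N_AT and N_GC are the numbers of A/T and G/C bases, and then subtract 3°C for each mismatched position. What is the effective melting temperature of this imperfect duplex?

Primer base counts: A=3, T=6, G=3, C=0 → A+T=9, G+C=3
Perfect-match Tm = 2(9) + 4(3) = 18 + 12 = 30°C
Mismatches (positions where the bases are not complementary): 1 (at position 1)
Effective Tm = 30 − 1×3 = 30 − 3 = 27°C

27°C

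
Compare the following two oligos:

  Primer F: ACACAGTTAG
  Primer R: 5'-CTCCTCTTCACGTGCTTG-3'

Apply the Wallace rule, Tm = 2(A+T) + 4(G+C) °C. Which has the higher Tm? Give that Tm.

Primer F: A+T=6, G+C=4 → Tm = 2(6)+4(4) = 28°C
Primer R: A+T=8, G+C=10 → Tm = 2(8)+4(10) = 56°C
28°C vs 56°C → primer R is higher.

Primer R, 56°C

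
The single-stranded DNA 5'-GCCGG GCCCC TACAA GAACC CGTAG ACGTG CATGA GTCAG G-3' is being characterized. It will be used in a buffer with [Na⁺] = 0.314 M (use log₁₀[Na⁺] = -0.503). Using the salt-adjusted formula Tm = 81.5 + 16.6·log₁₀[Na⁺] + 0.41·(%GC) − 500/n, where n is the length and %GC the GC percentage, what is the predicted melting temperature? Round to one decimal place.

Length n = 41. T=5, G=13, C=13, A=10
G+C = 26, so %GC = 26/41 × 100 = 63.415%
Salt term: 16.6 × (-0.503) = -8.35
GC term: 0.41 × 63.415 = 26; length term: −500/41 = −12.195
Tm = 81.5 + (-8.35) + 26 − 12.195 = 86.955 → 87.0°C

87.0°C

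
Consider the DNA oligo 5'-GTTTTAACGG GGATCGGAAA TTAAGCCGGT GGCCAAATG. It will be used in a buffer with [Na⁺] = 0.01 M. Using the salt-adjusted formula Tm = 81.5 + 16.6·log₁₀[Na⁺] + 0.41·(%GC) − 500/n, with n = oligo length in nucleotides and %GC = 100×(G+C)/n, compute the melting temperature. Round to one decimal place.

55.5°C

Length n = 39. C=6, G=13, T=9, A=11
G+C = 19, so %GC = 19/39 × 100 = 48.718%
Salt term: 16.6 × (-2) = -33.2
GC term: 0.41 × 48.718 = 19.974; length term: −500/39 = −12.821
Tm = 81.5 + (-33.2) + 19.974 − 12.821 = 55.453 → 55.5°C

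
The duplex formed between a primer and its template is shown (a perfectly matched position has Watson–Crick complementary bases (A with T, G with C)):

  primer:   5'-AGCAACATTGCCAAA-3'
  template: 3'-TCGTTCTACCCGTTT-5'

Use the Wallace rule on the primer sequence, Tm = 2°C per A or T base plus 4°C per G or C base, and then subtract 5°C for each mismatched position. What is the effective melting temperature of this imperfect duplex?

Primer base counts: A=7, T=2, G=2, C=4 → A+T=9, G+C=6
Perfect-match Tm = 2(9) + 4(6) = 18 + 24 = 42°C
Mismatches (positions where the bases are not complementary): 3 (at positions 6, 9, 11)
Effective Tm = 42 − 3×5 = 42 − 15 = 27°C

27°C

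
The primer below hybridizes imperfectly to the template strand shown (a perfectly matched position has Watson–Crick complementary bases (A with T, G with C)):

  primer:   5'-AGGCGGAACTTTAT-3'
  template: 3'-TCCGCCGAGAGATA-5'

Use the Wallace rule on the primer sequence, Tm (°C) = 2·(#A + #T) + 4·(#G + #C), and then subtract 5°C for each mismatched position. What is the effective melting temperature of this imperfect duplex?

25°C

Primer base counts: A=4, T=4, G=4, C=2 → A+T=8, G+C=6
Perfect-match Tm = 2(8) + 4(6) = 16 + 24 = 40°C
Mismatches (positions where the bases are not complementary): 3 (at positions 7, 8, 11)
Effective Tm = 40 − 3×5 = 40 − 15 = 25°C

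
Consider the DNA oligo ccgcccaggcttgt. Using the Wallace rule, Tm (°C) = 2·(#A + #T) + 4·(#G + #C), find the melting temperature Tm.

48°C

Counting bases: C=6, A=1, G=4, T=3
AT pairs contribute 4, GC pairs contribute 10.
Tm = 4·10 + 2·4 = 40 + 8 = 48°C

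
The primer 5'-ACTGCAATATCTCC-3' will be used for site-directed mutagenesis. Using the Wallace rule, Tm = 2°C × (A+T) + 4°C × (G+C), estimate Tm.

40°C

Counting bases: T=4, A=4, G=1, C=5
AT pairs contribute 8, GC pairs contribute 6.
Tm = 4·6 + 2·8 = 24 + 16 = 40°C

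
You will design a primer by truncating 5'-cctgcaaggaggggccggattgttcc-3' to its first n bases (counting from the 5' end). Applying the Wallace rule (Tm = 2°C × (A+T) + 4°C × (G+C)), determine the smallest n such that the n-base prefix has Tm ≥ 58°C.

First 16 bases: CCTGCAAGGAGGGGCC → Tm = 56°C (< 58°C)
First 17 bases: CCTGCAAGGAGGGGCCG → Tm = 60°C (≥ 58°C)
Since every base adds ≥2°C, Tm only increases with n, so the threshold is first crossed at n = 17.

n = 17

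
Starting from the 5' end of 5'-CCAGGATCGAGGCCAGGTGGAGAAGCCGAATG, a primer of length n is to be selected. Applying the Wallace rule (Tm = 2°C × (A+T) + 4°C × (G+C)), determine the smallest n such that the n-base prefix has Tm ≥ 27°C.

First 8 bases: CCAGGATC → Tm = 26°C (< 27°C)
First 9 bases: CCAGGATCG → Tm = 30°C (≥ 27°C)
Each additional base adds 2°C (A/T) or 4°C (G/C), so Tm is non-decreasing in n; n = 9 is the first length to reach 27°C.

n = 9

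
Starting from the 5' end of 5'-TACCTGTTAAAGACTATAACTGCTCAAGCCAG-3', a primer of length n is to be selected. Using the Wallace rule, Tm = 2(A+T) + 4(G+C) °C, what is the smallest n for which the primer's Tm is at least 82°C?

n = 30

First 29 bases: TACCTGTTAAAGACTATAACTGCTCAAGC → Tm = 80°C (< 82°C)
First 30 bases: TACCTGTTAAAGACTATAACTGCTCAAGCC → Tm = 84°C (≥ 82°C)
Each additional base adds 2°C (A/T) or 4°C (G/C), so Tm is non-decreasing in n; n = 30 is the first length to reach 82°C.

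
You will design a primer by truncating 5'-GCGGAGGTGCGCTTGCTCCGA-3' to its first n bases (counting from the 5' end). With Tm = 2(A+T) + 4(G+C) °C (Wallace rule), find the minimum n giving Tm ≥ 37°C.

n = 11

First 10 bases: GCGGAGGTGC → Tm = 36°C (< 37°C)
First 11 bases: GCGGAGGTGCG → Tm = 40°C (≥ 37°C)
Each additional base adds 2°C (A/T) or 4°C (G/C), so Tm is non-decreasing in n; n = 11 is the first length to reach 37°C.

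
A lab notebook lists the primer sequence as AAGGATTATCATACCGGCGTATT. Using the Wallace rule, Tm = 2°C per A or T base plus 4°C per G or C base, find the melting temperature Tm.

Scanning the sequence gives T=7, G=5, A=7, C=4.
A+T = 14, G+C = 9
Tm = 4·9 + 2·14 = 36 + 28 = 64°C

64°C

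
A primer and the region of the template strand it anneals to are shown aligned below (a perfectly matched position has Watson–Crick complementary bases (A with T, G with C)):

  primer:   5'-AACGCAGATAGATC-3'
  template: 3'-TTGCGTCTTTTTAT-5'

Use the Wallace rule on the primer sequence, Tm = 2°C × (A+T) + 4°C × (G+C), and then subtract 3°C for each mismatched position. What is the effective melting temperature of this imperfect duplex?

Primer base counts: A=6, T=2, G=3, C=3 → A+T=8, G+C=6
Perfect-match Tm = 2(8) + 4(6) = 16 + 24 = 40°C
Mismatches (positions where the bases are not complementary): 3 (at positions 9, 11, 14)
Effective Tm = 40 − 3×3 = 40 − 9 = 31°C

31°C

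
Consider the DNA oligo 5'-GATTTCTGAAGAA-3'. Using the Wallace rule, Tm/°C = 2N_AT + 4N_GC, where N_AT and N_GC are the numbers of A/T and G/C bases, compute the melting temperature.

34°C

Counting bases: C=1, G=3, T=4, A=5
AT pairs contribute 9, GC pairs contribute 4.
Tm = 2×9 + 4×4 = 34°C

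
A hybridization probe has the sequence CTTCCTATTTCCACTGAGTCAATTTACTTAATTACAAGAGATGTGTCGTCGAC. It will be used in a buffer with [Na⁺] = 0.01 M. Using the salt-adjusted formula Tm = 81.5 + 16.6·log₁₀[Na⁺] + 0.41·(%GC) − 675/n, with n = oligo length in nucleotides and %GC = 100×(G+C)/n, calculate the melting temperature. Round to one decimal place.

Length n = 53. G=8, T=19, A=14, C=12
G+C = 20, so %GC = 20/53 × 100 = 37.736%
Salt term: 16.6 × (-2) = -33.2
GC term: 0.41 × 37.736 = 15.472; length term: −675/53 = −12.736
Tm = 81.5 + (-33.2) + 15.472 − 12.736 = 51.036 → 51.0°C

51.0°C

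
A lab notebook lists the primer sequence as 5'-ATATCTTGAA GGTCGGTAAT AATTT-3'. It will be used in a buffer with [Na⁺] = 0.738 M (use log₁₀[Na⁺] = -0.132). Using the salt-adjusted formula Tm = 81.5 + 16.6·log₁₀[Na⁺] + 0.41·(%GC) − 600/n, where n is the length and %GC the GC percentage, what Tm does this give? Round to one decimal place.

Length n = 25. T=10, A=8, G=5, C=2
G+C = 7, so %GC = 7/25 × 100 = 28%
Salt term: 16.6 × (-0.132) = -2.191
GC term: 0.41 × 28 = 11.48; length term: −600/25 = −24
Tm = 81.5 + (-2.191) + 11.48 − 24 = 66.789 → 66.8°C

66.8°C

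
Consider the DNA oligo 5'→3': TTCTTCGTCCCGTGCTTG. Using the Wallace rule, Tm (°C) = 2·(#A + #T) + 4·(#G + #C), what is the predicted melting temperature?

T=8, C=6, G=4, A=0
AT pairs contribute 8, GC pairs contribute 10.
Tm = 2×8 + 4×10 = 56°C

56°C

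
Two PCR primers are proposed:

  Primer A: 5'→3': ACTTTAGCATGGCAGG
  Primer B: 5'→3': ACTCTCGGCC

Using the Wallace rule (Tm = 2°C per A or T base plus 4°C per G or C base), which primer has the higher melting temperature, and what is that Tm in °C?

Primer A: A+T=8, G+C=8 → Tm = 2(8)+4(8) = 48°C
Primer B: A+T=3, G+C=7 → Tm = 2(3)+4(7) = 34°C
48°C vs 34°C → primer A is higher.

Primer A, 48°C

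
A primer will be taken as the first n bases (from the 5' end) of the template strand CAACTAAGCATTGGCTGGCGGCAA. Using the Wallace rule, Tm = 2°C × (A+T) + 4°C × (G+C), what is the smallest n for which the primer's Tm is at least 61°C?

First 19 bases: CAACTAAGCATTGGCTGGC → Tm = 58°C (< 61°C)
First 20 bases: CAACTAAGCATTGGCTGGCG → Tm = 62°C (≥ 61°C)
Since every base adds ≥2°C, Tm only increases with n, so the threshold is first crossed at n = 20.

n = 20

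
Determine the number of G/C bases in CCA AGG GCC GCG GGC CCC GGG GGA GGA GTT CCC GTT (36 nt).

28

Counting bases: C=12, G=16, A=4, T=4
G+C = 16 + 12 = 28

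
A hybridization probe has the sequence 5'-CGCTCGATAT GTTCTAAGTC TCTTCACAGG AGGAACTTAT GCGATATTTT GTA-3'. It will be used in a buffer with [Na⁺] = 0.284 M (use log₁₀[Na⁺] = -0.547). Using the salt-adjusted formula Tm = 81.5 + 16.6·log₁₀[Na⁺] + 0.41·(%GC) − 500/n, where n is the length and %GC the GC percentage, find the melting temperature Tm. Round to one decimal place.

Length n = 53. Scanning the sequence gives C=10, A=13, G=11, T=19.
G+C = 21, so %GC = 21/53 × 100 = 39.623%
Salt term: 16.6 × (-0.547) = -9.08
GC term: 0.41 × 39.623 = 16.245; length term: −500/53 = −9.434
Tm = 81.5 + (-9.08) + 16.245 − 9.434 = 79.231 → 79.2°C

79.2°C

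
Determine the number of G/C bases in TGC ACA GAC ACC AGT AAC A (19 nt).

9

Base counts: C=6, G=3, T=2, A=8
G+C = 3 + 6 = 9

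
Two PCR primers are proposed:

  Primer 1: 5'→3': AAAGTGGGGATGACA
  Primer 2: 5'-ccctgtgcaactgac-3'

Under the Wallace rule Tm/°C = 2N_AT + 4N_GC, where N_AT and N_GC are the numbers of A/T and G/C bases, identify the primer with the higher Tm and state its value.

Primer 1: A+T=8, G+C=7 → Tm = 2(8)+4(7) = 44°C
Primer 2: A+T=6, G+C=9 → Tm = 2(6)+4(9) = 48°C
44°C vs 48°C → primer 2 is higher.

Primer 2, 48°C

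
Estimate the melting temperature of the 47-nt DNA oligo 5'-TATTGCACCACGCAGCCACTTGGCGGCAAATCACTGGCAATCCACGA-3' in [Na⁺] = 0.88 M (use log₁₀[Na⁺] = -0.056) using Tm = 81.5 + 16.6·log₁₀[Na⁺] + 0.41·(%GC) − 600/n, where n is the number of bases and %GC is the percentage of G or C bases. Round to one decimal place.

90.5°C

Length n = 47. C=16, G=10, A=13, T=8
G+C = 26, so %GC = 26/47 × 100 = 55.319%
Salt term: 16.6 × (-0.056) = -0.93
GC term: 0.41 × 55.319 = 22.681; length term: −600/47 = −12.766
Tm = 81.5 + (-0.93) + 22.681 − 12.766 = 90.485 → 90.5°C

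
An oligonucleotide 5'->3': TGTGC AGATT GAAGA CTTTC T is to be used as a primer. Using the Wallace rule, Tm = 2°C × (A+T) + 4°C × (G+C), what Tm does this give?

C=3, A=5, G=5, T=8
A+T = 13, G+C = 8
Tm = 2(13) + 4(8) = 26 + 32 = 58°C

58°C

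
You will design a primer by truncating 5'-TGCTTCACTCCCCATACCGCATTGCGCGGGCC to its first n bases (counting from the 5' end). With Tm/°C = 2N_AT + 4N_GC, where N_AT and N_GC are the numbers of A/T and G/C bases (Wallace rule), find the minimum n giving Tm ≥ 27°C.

n = 10

First 9 bases: TGCTTCACT → Tm = 26°C (< 27°C)
First 10 bases: TGCTTCACTC → Tm = 30°C (≥ 27°C)
Since every base adds ≥2°C, Tm only increases with n, so the threshold is first crossed at n = 10.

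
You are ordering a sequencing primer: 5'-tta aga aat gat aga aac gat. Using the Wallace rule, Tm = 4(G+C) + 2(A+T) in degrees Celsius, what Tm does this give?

Base counts: T=5, C=1, A=11, G=4
So N_AT = 16 and N_GC = 5.
Tm = 2×16 + 4×5 = 52°C

52°C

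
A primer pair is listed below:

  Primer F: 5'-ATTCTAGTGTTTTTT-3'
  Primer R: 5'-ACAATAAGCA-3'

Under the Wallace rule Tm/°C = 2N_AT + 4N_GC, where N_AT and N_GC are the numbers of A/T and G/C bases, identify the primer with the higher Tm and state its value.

Primer F: A+T=12, G+C=3 → Tm = 2(12)+4(3) = 36°C
Primer R: A+T=7, G+C=3 → Tm = 2(7)+4(3) = 26°C
36°C vs 26°C → primer F is higher.

Primer F, 36°C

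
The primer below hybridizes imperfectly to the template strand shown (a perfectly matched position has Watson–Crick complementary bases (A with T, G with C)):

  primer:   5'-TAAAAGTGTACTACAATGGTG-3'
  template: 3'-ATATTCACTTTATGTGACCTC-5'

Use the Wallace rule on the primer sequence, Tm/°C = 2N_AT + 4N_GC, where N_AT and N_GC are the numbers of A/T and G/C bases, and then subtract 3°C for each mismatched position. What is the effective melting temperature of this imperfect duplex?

Primer base counts: A=8, T=6, G=5, C=2 → A+T=14, G+C=7
Perfect-match Tm = 2(14) + 4(7) = 28 + 28 = 56°C
Mismatches (positions where the bases are not complementary): 5 (at positions 3, 9, 11, 16, 20)
Effective Tm = 56 − 5×3 = 56 − 15 = 41°C

41°C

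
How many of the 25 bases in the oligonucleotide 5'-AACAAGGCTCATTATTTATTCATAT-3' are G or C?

A=9, G=2, C=4, T=10
Total G or C: 2 + 4 = 6

6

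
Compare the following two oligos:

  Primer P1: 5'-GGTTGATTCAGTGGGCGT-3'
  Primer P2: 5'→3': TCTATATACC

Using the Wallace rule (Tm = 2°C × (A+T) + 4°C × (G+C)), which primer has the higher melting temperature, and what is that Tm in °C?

Primer P1, 56°C

Primer P1: A+T=8, G+C=10 → Tm = 2(8)+4(10) = 56°C
Primer P2: A+T=7, G+C=3 → Tm = 2(7)+4(3) = 26°C
56°C vs 26°C → primer P1 is higher.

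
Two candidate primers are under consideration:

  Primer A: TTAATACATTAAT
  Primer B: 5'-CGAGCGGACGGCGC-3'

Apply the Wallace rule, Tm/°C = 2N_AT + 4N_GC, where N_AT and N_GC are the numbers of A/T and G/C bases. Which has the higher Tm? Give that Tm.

Primer B, 52°C

Primer A: A+T=12, G+C=1 → Tm = 2(12)+4(1) = 28°C
Primer B: A+T=2, G+C=12 → Tm = 2(2)+4(12) = 52°C
28°C vs 52°C → primer B is higher.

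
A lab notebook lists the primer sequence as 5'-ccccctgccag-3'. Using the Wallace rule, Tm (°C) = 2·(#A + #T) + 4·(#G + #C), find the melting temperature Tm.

40°C

Scanning the sequence gives C=7, A=1, G=2, T=1.
A+T = 2, G+C = 9
Tm = 4·9 + 2·2 = 36 + 4 = 40°C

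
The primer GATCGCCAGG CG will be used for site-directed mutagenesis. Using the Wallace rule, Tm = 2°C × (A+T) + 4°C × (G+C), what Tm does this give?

42°C

T=1, G=5, A=2, C=4
So N_AT = 3 and N_GC = 9.
Tm = 2×3 + 4×9 = 42°C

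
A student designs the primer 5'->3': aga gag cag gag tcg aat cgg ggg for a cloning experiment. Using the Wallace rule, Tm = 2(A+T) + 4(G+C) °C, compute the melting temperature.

78°C

Counting bases: G=12, T=2, A=7, C=3
So N_AT = 9 and N_GC = 15.
Tm = 2(9) + 4(15) = 18 + 60 = 78°C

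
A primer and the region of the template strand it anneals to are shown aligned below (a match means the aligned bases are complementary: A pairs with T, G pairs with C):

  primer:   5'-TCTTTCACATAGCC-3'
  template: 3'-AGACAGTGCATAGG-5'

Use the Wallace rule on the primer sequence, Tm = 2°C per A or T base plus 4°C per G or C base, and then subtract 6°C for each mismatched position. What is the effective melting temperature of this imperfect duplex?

22°C

Primer base counts: A=3, T=5, G=1, C=5 → A+T=8, G+C=6
Perfect-match Tm = 2(8) + 4(6) = 16 + 24 = 40°C
Mismatches (positions where the bases are not complementary): 3 (at positions 4, 9, 12)
Effective Tm = 40 − 3×6 = 40 − 18 = 22°C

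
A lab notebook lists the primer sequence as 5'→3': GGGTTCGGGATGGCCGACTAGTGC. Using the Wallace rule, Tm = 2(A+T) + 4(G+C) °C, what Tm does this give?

80°C

Scanning the sequence gives C=5, A=3, G=11, T=5.
A+T = 8, G+C = 16
Tm = 2(8) + 4(16) = 16 + 64 = 80°C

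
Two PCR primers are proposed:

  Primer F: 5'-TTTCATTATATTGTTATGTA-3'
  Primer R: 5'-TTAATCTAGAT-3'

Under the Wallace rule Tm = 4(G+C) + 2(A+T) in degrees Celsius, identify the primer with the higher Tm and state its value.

Primer F, 46°C

Primer F: A+T=17, G+C=3 → Tm = 2(17)+4(3) = 46°C
Primer R: A+T=9, G+C=2 → Tm = 2(9)+4(2) = 26°C
46°C vs 26°C → primer F is higher.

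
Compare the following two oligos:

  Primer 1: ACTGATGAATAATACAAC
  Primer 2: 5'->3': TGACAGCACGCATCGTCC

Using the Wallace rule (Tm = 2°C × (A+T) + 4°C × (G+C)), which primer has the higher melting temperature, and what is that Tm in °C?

Primer 2, 58°C

Primer 1: A+T=13, G+C=5 → Tm = 2(13)+4(5) = 46°C
Primer 2: A+T=7, G+C=11 → Tm = 2(7)+4(11) = 58°C
46°C vs 58°C → primer 2 is higher.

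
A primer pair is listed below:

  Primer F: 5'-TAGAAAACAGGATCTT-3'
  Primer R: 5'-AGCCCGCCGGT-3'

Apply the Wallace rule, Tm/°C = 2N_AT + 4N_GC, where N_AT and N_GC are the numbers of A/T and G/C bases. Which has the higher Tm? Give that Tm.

Primer F, 42°C

Primer F: A+T=11, G+C=5 → Tm = 2(11)+4(5) = 42°C
Primer R: A+T=2, G+C=9 → Tm = 2(2)+4(9) = 40°C
42°C vs 40°C → primer F is higher.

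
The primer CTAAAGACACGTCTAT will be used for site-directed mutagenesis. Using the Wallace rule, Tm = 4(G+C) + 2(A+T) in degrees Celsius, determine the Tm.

Base counts: T=4, G=2, C=4, A=6
So N_AT = 10 and N_GC = 6.
Tm = 4·6 + 2·10 = 24 + 20 = 44°C

44°C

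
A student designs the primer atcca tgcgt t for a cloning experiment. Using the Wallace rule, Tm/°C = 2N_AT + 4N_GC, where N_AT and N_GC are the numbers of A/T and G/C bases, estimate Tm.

A=2, C=3, T=4, G=2
AT pairs contribute 6, GC pairs contribute 5.
Tm = 2×6 + 4×5 = 32°C

32°C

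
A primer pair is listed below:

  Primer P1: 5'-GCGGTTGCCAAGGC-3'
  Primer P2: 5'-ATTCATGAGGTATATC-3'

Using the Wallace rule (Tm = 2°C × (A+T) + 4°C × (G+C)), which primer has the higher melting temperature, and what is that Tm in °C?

Primer P1, 48°C

Primer P1: A+T=4, G+C=10 → Tm = 2(4)+4(10) = 48°C
Primer P2: A+T=11, G+C=5 → Tm = 2(11)+4(5) = 42°C
48°C vs 42°C → primer P1 is higher.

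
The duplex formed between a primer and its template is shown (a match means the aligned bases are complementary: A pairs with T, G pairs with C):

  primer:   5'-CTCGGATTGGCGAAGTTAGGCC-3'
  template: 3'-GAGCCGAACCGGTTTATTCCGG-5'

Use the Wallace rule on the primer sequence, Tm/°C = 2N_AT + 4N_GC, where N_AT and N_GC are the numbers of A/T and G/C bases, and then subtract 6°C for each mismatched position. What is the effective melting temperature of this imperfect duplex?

46°C

Primer base counts: A=4, T=5, G=8, C=5 → A+T=9, G+C=13
Perfect-match Tm = 2(9) + 4(13) = 18 + 52 = 70°C
Mismatches (positions where the bases are not complementary): 4 (at positions 6, 12, 15, 17)
Effective Tm = 70 − 4×6 = 70 − 24 = 46°C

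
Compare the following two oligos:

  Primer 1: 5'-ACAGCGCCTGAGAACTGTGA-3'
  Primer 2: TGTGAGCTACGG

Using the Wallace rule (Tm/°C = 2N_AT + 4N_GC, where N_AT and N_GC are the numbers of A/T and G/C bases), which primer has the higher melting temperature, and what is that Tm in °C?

Primer 1: A+T=9, G+C=11 → Tm = 2(9)+4(11) = 62°C
Primer 2: A+T=5, G+C=7 → Tm = 2(5)+4(7) = 38°C
62°C vs 38°C → primer 1 is higher.

Primer 1, 62°C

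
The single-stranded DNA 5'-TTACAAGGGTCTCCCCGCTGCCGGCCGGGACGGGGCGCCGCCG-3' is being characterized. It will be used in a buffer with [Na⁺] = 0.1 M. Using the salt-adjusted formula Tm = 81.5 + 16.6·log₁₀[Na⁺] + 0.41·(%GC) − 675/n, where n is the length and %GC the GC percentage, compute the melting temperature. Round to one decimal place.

Length n = 43. Base counts: G=17, T=5, C=17, A=4
G+C = 34, so %GC = 34/43 × 100 = 79.07%
Salt term: 16.6 × (-1) = -16.6
GC term: 0.41 × 79.07 = 32.419; length term: −675/43 = −15.698
Tm = 81.5 + (-16.6) + 32.419 − 15.698 = 81.621 → 81.6°C

81.6°C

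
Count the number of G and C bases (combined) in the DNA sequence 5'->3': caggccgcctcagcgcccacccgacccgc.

24

G=7, C=17, T=1, A=4
Total G or C: 7 + 17 = 24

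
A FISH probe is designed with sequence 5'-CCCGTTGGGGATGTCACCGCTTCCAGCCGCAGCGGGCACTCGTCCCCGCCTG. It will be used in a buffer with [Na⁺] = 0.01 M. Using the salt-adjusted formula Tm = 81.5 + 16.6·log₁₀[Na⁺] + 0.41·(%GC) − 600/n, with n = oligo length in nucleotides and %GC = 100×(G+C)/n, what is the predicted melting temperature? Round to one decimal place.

66.7°C

Length n = 52. Counting bases: A=5, C=22, G=16, T=9
G+C = 38, so %GC = 38/52 × 100 = 73.077%
Salt term: 16.6 × (-2) = -33.2
GC term: 0.41 × 73.077 = 29.962; length term: −600/52 = −11.538
Tm = 81.5 + (-33.2) + 29.962 − 11.538 = 66.724 → 66.7°C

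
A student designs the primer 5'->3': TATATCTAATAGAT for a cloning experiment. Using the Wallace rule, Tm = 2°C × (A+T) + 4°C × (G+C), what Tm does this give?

Scanning the sequence gives C=1, G=1, A=6, T=6.
So N_AT = 12 and N_GC = 2.
Tm = 2×12 + 4×2 = 32°C

32°C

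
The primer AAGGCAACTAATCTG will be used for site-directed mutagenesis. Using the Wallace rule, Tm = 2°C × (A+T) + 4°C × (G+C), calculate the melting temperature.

Base counts: C=3, G=3, A=6, T=3
AT pairs contribute 9, GC pairs contribute 6.
Tm = 2(9) + 4(6) = 18 + 24 = 42°C

42°C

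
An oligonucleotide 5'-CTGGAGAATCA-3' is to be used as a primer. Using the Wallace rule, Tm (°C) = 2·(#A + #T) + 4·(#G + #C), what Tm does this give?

A=4, C=2, T=2, G=3
AT pairs contribute 6, GC pairs contribute 5.
Tm = 2(6) + 4(5) = 12 + 20 = 32°C

32°C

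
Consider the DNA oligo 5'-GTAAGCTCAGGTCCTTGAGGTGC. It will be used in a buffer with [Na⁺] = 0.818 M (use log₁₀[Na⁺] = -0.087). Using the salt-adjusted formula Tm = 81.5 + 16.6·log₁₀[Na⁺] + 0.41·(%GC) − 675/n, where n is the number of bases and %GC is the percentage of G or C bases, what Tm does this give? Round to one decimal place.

Length n = 23. Base counts: T=6, G=8, C=5, A=4
G+C = 13, so %GC = 13/23 × 100 = 56.522%
Salt term: 16.6 × (-0.087) = -1.444
GC term: 0.41 × 56.522 = 23.174; length term: −675/23 = −29.348
Tm = 81.5 + (-1.444) + 23.174 − 29.348 = 73.882 → 73.9°C

73.9°C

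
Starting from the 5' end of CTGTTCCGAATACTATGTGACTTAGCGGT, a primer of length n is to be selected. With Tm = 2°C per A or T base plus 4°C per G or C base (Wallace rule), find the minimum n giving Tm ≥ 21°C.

n = 7

First 6 bases: CTGTTC → Tm = 18°C (< 21°C)
First 7 bases: CTGTTCC → Tm = 22°C (≥ 21°C)
Since every base adds ≥2°C, Tm only increases with n, so the threshold is first crossed at n = 7.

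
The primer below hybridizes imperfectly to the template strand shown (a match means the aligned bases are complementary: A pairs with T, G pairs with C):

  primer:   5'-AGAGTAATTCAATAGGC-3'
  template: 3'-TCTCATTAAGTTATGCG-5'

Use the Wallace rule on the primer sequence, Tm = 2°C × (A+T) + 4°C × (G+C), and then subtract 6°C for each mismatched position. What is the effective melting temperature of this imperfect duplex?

40°C

Primer base counts: A=7, T=4, G=4, C=2 → A+T=11, G+C=6
Perfect-match Tm = 2(11) + 4(6) = 22 + 24 = 46°C
Mismatches (positions where the bases are not complementary): 1 (at position 15)
Effective Tm = 46 − 1×6 = 46 − 6 = 40°C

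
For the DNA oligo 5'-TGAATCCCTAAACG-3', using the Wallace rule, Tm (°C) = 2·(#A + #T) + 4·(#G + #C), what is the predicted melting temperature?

Base counts: G=2, A=5, C=4, T=3
So N_AT = 8 and N_GC = 6.
Tm = 2×8 + 4×6 = 40°C

40°C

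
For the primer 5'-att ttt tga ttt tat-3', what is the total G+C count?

1

Base counts: T=11, A=3, C=0, G=1
Total G or C: 1 + 0 = 1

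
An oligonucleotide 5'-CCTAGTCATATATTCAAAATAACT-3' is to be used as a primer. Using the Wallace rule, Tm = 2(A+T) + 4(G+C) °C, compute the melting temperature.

Counting bases: T=8, A=10, C=5, G=1
So N_AT = 18 and N_GC = 6.
Tm = 2(18) + 4(6) = 36 + 24 = 60°C

60°C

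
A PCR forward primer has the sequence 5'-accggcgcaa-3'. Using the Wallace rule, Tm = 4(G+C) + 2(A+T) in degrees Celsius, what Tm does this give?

Scanning the sequence gives T=0, G=3, A=3, C=4.
So N_AT = 3 and N_GC = 7.
Tm = 4·7 + 2·3 = 28 + 6 = 34°C

34°C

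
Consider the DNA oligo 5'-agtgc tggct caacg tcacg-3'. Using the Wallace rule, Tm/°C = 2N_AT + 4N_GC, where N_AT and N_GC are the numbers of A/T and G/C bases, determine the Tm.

64°C

Base counts: G=6, T=4, C=6, A=4
AT pairs contribute 8, GC pairs contribute 12.
Tm = 4·12 + 2·8 = 48 + 16 = 64°C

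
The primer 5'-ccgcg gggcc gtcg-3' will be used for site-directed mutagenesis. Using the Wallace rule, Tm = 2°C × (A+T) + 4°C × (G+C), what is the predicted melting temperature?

54°C

Counting bases: A=0, C=6, T=1, G=7
A+T = 1, G+C = 13
Tm = 2×1 + 4×13 = 54°C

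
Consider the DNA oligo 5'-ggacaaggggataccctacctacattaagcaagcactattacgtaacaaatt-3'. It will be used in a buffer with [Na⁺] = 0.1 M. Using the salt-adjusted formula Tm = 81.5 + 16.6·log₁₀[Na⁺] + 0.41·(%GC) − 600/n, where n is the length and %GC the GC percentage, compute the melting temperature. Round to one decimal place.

Length n = 52. Scanning the sequence gives C=12, G=9, A=20, T=11.
G+C = 21, so %GC = 21/52 × 100 = 40.385%
Salt term: 16.6 × (-1) = -16.6
GC term: 0.41 × 40.385 = 16.558; length term: −600/52 = −11.538
Tm = 81.5 + (-16.6) + 16.558 − 11.538 = 69.92 → 69.9°C

69.9°C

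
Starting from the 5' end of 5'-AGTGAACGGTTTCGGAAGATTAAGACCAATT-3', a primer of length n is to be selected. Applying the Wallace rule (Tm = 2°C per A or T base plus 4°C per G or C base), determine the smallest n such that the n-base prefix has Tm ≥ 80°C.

n = 28

First 27 bases: AGTGAACGGTTTCGGAAGATTAAGACC → Tm = 78°C (< 80°C)
First 28 bases: AGTGAACGGTTTCGGAAGATTAAGACCA → Tm = 80°C (≥ 80°C)
Since every base adds ≥2°C, Tm only increases with n, so the threshold is first crossed at n = 28.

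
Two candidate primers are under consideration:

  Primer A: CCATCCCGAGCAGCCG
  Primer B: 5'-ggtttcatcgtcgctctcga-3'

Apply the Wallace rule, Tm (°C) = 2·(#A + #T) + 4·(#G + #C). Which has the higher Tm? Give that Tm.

Primer B, 62°C

Primer A: A+T=4, G+C=12 → Tm = 2(4)+4(12) = 56°C
Primer B: A+T=9, G+C=11 → Tm = 2(9)+4(11) = 62°C
56°C vs 62°C → primer B is higher.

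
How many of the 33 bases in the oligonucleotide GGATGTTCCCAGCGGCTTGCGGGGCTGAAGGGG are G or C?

Counting bases: A=4, G=16, T=6, C=7
G+C = 16 + 7 = 23

23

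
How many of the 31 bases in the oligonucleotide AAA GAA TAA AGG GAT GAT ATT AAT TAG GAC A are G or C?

Counting bases: A=16, C=1, G=7, T=7
G+C = 7 + 1 = 8

8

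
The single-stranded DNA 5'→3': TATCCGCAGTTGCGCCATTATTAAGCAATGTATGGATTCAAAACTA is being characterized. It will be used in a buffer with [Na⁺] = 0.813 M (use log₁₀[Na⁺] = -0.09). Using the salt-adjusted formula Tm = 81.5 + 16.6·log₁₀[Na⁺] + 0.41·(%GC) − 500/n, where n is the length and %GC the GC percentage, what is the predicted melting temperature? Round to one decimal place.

Length n = 46. Scanning the sequence gives G=8, A=15, C=9, T=14.
G+C = 17, so %GC = 17/46 × 100 = 36.957%
Salt term: 16.6 × (-0.09) = -1.494
GC term: 0.41 × 36.957 = 15.152; length term: −500/46 = −10.87
Tm = 81.5 + (-1.494) + 15.152 − 10.87 = 84.288 → 84.3°C

84.3°C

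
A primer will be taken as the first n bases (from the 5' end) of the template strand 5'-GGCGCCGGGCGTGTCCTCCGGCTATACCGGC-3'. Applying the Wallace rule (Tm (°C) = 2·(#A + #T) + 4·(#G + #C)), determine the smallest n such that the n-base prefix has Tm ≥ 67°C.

n = 19

First 18 bases: GGCGCCGGGCGTGTCCTC → Tm = 66°C (< 67°C)
First 19 bases: GGCGCCGGGCGTGTCCTCC → Tm = 70°C (≥ 67°C)
Each additional base adds 2°C (A/T) or 4°C (G/C), so Tm is non-decreasing in n; n = 19 is the first length to reach 67°C.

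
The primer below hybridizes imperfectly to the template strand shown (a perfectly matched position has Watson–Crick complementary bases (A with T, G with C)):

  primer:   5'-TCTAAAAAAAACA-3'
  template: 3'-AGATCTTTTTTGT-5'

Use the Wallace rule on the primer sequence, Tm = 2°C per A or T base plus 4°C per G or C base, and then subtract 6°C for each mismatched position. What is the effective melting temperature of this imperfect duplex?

24°C

Primer base counts: A=9, T=2, G=0, C=2 → A+T=11, G+C=2
Perfect-match Tm = 2(11) + 4(2) = 22 + 8 = 30°C
Mismatches (positions where the bases are not complementary): 1 (at position 5)
Effective Tm = 30 − 1×6 = 30 − 6 = 24°C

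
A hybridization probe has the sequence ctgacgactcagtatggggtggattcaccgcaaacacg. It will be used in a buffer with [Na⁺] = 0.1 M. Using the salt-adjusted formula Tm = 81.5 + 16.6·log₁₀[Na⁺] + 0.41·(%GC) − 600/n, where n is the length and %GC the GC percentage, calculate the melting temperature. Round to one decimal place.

Length n = 38. T=7, C=10, A=10, G=11
G+C = 21, so %GC = 21/38 × 100 = 55.263%
Salt term: 16.6 × (-1) = -16.6
GC term: 0.41 × 55.263 = 22.658; length term: −600/38 = −15.789
Tm = 81.5 + (-16.6) + 22.658 − 15.789 = 71.769 → 71.8°C

71.8°C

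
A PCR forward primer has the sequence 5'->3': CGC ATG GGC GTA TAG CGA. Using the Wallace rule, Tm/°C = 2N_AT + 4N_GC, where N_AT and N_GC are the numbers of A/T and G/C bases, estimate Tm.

Base counts: T=3, G=7, A=4, C=4
AT pairs contribute 7, GC pairs contribute 11.
Tm = 2(7) + 4(11) = 14 + 44 = 58°C

58°C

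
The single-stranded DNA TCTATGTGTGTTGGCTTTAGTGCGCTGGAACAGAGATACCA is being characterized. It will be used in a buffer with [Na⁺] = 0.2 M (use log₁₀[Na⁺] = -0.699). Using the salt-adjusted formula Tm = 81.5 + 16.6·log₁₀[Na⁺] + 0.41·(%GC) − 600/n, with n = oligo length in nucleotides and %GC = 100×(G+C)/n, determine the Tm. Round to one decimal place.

74.3°C

Length n = 41. C=7, A=9, G=12, T=13
G+C = 19, so %GC = 19/41 × 100 = 46.341%
Salt term: 16.6 × (-0.699) = -11.603
GC term: 0.41 × 46.341 = 19; length term: −600/41 = −14.634
Tm = 81.5 + (-11.603) + 19 − 14.634 = 74.263 → 74.3°C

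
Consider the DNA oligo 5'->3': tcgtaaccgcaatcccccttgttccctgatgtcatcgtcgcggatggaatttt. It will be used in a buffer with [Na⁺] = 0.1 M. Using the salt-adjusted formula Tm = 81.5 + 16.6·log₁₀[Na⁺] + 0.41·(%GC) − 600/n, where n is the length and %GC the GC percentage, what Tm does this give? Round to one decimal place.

74.5°C

Length n = 53. Scanning the sequence gives A=9, G=11, T=17, C=16.
G+C = 27, so %GC = 27/53 × 100 = 50.943%
Salt term: 16.6 × (-1) = -16.6
GC term: 0.41 × 50.943 = 20.887; length term: −600/53 = −11.321
Tm = 81.5 + (-16.6) + 20.887 − 11.321 = 74.466 → 74.5°C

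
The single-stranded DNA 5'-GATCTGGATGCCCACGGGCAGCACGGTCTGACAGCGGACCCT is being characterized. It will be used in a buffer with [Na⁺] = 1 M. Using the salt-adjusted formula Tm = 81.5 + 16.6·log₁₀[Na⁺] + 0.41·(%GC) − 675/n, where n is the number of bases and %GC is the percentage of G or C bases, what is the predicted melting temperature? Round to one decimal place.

92.8°C

Length n = 42. Base counts: C=14, G=14, A=8, T=6
G+C = 28, so %GC = 28/42 × 100 = 66.667%
Salt term: 16.6 × (0) = 0
GC term: 0.41 × 66.667 = 27.333; length term: −675/42 = −16.071
Tm = 81.5 + (0) + 27.333 − 16.071 = 92.762 → 92.8°C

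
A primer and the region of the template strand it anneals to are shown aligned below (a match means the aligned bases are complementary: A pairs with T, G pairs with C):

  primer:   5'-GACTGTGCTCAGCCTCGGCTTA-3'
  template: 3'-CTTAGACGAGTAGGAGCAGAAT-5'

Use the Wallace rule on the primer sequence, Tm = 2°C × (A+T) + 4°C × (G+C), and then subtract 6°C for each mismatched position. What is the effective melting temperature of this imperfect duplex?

46°C

Primer base counts: A=3, T=6, G=6, C=7 → A+T=9, G+C=13
Perfect-match Tm = 2(9) + 4(13) = 18 + 52 = 70°C
Mismatches (positions where the bases are not complementary): 4 (at positions 3, 5, 12, 18)
Effective Tm = 70 − 4×6 = 70 − 24 = 46°C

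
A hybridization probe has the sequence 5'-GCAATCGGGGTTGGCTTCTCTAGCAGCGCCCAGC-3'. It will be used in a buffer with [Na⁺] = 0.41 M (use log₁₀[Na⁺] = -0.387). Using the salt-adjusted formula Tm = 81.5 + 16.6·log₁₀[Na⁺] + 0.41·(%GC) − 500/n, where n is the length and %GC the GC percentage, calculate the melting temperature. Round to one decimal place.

86.9°C

Length n = 34. Base counts: A=5, T=7, G=11, C=11
G+C = 22, so %GC = 22/34 × 100 = 64.706%
Salt term: 16.6 × (-0.387) = -6.424
GC term: 0.41 × 64.706 = 26.529; length term: −500/34 = −14.706
Tm = 81.5 + (-6.424) + 26.529 − 14.706 = 86.899 → 86.9°C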